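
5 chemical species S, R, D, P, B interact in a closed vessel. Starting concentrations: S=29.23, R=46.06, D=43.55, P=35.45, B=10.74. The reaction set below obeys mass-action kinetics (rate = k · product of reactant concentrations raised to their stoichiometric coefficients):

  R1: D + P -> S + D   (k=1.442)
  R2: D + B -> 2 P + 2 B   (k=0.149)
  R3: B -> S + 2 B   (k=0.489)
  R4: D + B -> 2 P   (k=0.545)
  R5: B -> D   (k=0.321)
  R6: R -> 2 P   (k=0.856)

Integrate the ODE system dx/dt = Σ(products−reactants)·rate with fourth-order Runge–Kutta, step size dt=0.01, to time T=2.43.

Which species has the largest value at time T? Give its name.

RK4 with dt=0.01: 243 steps to T=2.43. Trajectory (selected grid times):
t=0.00: S=29.23 R=46.06 D=43.55 P=35.45 B=10.74
t=0.27: S=118.21 R=36.56 D=25.56 P=2.33 B=0.46
t=0.54: S=135.72 R=29.01 D=24.81 P=1.47 B=0.03
t=0.81: S=148.14 R=23.03 D=24.75 P=1.13 B=0.00
t=1.08: S=157.89 R=18.27 D=24.75 P=0.90 B=0.00
t=1.35: S=165.62 R=14.50 D=24.75 P=0.71 B=0.00
t=1.62: S=171.75 R=11.51 D=24.75 P=0.57 B=0.00
t=1.89: S=176.62 R=9.13 D=24.75 P=0.45 B=0.00
t=2.16: S=180.48 R=7.25 D=24.75 P=0.36 B=0.00
t=2.43: S=183.54 R=5.75 D=24.75 P=0.28 B=0.00
At T=2.43: S=183.54 R=5.75 D=24.75 P=0.28 B=0.00; the largest is S.

Dominant species at T: S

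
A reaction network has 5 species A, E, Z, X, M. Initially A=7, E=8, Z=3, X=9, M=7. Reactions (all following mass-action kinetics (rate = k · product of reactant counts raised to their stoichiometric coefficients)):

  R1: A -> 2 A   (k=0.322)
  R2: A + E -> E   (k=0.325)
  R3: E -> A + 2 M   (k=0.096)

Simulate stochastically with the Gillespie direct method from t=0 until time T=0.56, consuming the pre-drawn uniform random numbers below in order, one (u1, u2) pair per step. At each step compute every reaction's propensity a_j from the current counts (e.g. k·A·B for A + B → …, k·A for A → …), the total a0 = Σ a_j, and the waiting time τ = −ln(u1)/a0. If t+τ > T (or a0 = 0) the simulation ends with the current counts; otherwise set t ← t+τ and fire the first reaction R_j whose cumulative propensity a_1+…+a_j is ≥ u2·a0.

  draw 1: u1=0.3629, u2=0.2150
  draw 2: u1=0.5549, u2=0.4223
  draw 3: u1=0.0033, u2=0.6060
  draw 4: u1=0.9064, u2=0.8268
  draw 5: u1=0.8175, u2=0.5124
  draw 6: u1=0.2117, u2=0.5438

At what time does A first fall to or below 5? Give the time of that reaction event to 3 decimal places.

Threshold first reached at t = 0.080

t=0.000: A=7 E=8 Z=3 X=9 M=7
Draw 1: a1=2.254, a2=18.200, a3=0.768, a0=21.222; τ=−ln(0.3629)/21.222=0.048 → t=0.048; u2·a0=0.2150·21.222=4.563; a1=2.254 < 4.563 ≤ a1+a2=20.454 → R2 fires; A=6 E=8 Z=3 X=9 M=7
Draw 2: a1=1.932, a2=15.600, a3=0.768, a0=18.300; τ=−ln(0.5549)/18.300=0.032 → t=0.080; u2·a0=0.4223·18.300=7.728; a1=1.932 < 7.728 ≤ a1+a2=17.532 → R2 fires; A=5 E=8 Z=3 X=9 M=7
Draw 3: a1=1.610, a2=13.000, a3=0.768, a0=15.378; τ=−ln(0.0033)/15.378=0.372 → t=0.452; u2·a0=0.6060·15.378=9.319; a1=1.610 < 9.319 ≤ a1+a2=14.610 → R2 fires; A=4 E=8 Z=3 X=9 M=7
Draw 4: a1=1.288, a2=10.400, a3=0.768, a0=12.456; τ=−ln(0.9064)/12.456=0.008 → t=0.459; u2·a0=0.8268·12.456=10.299; a1=1.288 < 10.299 ≤ a1+a2=11.688 → R2 fires; A=3 E=8 Z=3 X=9 M=7
Draw 5: a1=0.966, a2=7.800, a3=0.768, a0=9.534; τ=−ln(0.8175)/9.534=0.021 → t=0.481; u2·a0=0.5124·9.534=4.885; a1=0.966 < 4.885 ≤ a1+a2=8.766 → R2 fires; A=2 E=8 Z=3 X=9 M=7
Draw 6: a1=0.644, a2=5.200, a3=0.768, a0=6.612; τ=−ln(0.2117)/6.612=0.235 → t=0.715 > T=0.56: stop.
A first becomes ≤ 5 when it reaches 5 at the event at t=0.080.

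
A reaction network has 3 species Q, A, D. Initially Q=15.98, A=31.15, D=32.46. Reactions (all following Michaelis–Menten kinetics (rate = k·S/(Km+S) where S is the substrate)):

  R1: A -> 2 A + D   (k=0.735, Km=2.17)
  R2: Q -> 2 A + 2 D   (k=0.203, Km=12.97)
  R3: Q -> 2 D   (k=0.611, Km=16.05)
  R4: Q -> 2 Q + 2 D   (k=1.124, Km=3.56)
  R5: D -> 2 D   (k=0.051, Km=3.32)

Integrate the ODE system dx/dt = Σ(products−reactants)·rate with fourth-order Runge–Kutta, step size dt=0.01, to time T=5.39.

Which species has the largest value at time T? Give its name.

Dominant species at T: D

RK4 with dt=0.01: 539 steps to T=5.39. Trajectory (selected grid times):
t=0.00: Q=15.98 A=31.15 D=32.46
t=0.60: Q=16.28 A=31.70 D=34.51
t=1.20: Q=16.58 A=32.25 D=36.56
t=1.80: Q=16.88 A=32.80 D=38.63
t=2.40: Q=17.18 A=33.35 D=40.70
t=2.99: Q=17.48 A=33.89 D=42.75
t=3.59: Q=17.78 A=34.45 D=44.84
t=4.19: Q=18.07 A=35.01 D=46.94
t=4.79: Q=18.37 A=35.56 D=49.04
t=5.39: Q=18.67 A=36.12 D=51.15
At T=5.39: Q=18.67 A=36.12 D=51.15; the largest is D.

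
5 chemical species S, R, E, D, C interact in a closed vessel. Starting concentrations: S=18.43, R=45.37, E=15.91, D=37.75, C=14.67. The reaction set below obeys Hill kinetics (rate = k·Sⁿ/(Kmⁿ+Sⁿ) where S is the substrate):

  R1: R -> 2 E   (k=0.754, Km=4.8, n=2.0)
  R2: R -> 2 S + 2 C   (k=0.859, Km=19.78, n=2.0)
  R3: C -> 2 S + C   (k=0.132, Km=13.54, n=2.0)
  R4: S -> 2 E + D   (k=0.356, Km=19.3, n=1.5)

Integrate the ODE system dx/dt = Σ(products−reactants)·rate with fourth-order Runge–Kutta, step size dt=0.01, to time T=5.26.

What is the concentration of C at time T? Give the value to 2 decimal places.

RK4 with dt=0.01: 526 steps to T=5.26. Trajectory (selected grid times):
t=0.00: S=18.43 R=45.37 E=15.91 D=37.75 C=14.67
t=0.58: S=19.25 R=44.52 E=16.98 D=37.85 C=15.50
t=1.17: S=20.08 R=43.66 E=18.07 D=37.96 C=16.35
t=1.75: S=20.88 R=42.81 E=19.15 D=38.07 C=17.17
t=2.34: S=21.70 R=41.96 E=20.25 D=38.18 C=18.00
t=2.92: S=22.50 R=41.12 E=21.34 D=38.29 C=18.82
t=3.51: S=23.31 R=40.27 E=22.46 D=38.41 C=19.64
t=4.09: S=24.09 R=39.44 E=23.56 D=38.53 C=20.44
t=4.68: S=24.88 R=38.60 E=24.68 D=38.65 C=21.24
t=5.26: S=25.66 R=37.78 E=25.79 D=38.78 C=22.03
Read off C at T=5.26: 22.03

C at T = 22.03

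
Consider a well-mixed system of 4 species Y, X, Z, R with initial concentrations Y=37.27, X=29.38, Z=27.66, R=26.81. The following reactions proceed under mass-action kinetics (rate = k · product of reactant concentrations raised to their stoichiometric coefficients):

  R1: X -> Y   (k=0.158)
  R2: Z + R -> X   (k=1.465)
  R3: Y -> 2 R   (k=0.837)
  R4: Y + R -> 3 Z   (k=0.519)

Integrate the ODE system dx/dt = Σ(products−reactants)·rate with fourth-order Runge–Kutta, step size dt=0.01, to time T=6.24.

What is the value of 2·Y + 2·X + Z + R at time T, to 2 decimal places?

Value at T = 187.77

Check how each reaction changes W = 2·Y + 2·X + Z + R (weight of products minus weight of reactants):
R1: X -> Y: (2·1) − (2·1) = 2 − 2 = 0
R2: Z + R -> X: (2·1) − (1·1 + 1·1) = 2 − 2 = 0
R3: Y -> 2 R: (1·2) − (2·1) = 2 − 2 = 0
R4: Y + R -> 3 Z: (1·3) − (2·1 + 1·1) = 3 − 3 = 0
Every reaction leaves W unchanged, so W is conserved and no simulation is needed: W(T) = W(0) = 2·37.27 + 2·29.38 + 27.66 + 26.81 = 187.77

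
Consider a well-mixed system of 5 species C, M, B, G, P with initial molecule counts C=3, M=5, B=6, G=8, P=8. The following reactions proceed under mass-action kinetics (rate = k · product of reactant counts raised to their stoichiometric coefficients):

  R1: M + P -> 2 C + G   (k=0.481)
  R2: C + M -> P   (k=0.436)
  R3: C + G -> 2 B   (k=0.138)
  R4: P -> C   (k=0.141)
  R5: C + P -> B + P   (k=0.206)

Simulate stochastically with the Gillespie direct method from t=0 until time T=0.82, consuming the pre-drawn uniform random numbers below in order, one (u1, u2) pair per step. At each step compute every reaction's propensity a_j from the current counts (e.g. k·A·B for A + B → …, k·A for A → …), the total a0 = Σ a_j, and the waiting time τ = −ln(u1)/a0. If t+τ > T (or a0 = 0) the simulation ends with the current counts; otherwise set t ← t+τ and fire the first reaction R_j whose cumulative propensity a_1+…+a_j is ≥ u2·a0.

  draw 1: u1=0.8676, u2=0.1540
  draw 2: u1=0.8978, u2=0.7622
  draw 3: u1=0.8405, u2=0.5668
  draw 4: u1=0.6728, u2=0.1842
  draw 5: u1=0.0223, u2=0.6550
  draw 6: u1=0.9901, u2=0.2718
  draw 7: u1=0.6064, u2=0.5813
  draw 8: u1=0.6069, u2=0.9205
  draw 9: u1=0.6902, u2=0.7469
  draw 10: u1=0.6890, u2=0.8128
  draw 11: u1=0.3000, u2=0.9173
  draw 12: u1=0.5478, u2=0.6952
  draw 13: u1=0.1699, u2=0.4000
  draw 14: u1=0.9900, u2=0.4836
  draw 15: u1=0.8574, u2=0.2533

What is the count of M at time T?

M at T = 0

t=0.000: C=3 M=5 B=6 G=8 P=8
Draw 1: a1=19.240, a2=6.540, a3=3.312, a4=1.128, a5=4.944, a0=35.164; τ=−ln(0.8676)/35.164=0.004 → t=0.004; u2·a0=0.1540·35.164=5.415 ≤ a1=19.240 → R1 fires; C=5 M=4 B=6 G=9 P=7
Draw 2: a1=13.468, a2=8.720, a3=6.210, a4=0.987, a5=7.210, a0=36.595; τ=−ln(0.8978)/36.595=0.003 → t=0.007; u2·a0=0.7622·36.595=27.893; a1+a2=22.188 < 27.893 ≤ a1+…+a3=28.398 → R3 fires; C=4 M=4 B=8 G=8 P=7
Draw 3: a1=13.468, a2=6.976, a3=4.416, a4=0.987, a5=5.768, a0=31.615; τ=−ln(0.8405)/31.615=0.005 → t=0.012; u2·a0=0.5668·31.615=17.919; a1=13.468 < 17.919 ≤ a1+a2=20.444 → R2 fires; C=3 M=3 B=8 G=8 P=8
Draw 4: a1=11.544, a2=3.924, a3=3.312, a4=1.128, a5=4.944, a0=24.852; τ=−ln(0.6728)/24.852=0.016 → t=0.028; u2·a0=0.1842·24.852=4.578 ≤ a1=11.544 → R1 fires; C=5 M=2 B=8 G=9 P=7
Draw 5: a1=6.734, a2=4.360, a3=6.210, a4=0.987, a5=7.210, a0=25.501; τ=−ln(0.0223)/25.501=0.149 → t=0.178; u2·a0=0.6550·25.501=16.703; a1+a2=11.094 < 16.703 ≤ a1+…+a3=17.304 → R3 fires; C=4 M=2 B=10 G=8 P=7
Draw 6: a1=6.734, a2=3.488, a3=4.416, a4=0.987, a5=5.768, a0=21.393; τ=−ln(0.9901)/21.393=0.000 → t=0.178; u2·a0=0.2718·21.393=5.815 ≤ a1=6.734 → R1 fires; C=6 M=1 B=10 G=9 P=6
Draw 7: a1=2.886, a2=2.616, a3=7.452, a4=0.846, a5=7.416, a0=21.216; τ=−ln(0.6064)/21.216=0.024 → t=0.202; u2·a0=0.5813·21.216=12.333; a1+a2=5.502 < 12.333 ≤ a1+…+a3=12.954 → R3 fires; C=5 M=1 B=12 G=8 P=6
Draw 8: a1=2.886, a2=2.180, a3=5.520, a4=0.846, a5=6.180, a0=17.612; τ=−ln(0.6069)/17.612=0.028 → t=0.230; u2·a0=0.9205·17.612=16.212; a1+…+a4=11.432 < 16.212 ≤ a1+…+a5=17.612 → R5 fires; C=4 M=1 B=13 G=8 P=6
Draw 9: a1=2.886, a2=1.744, a3=4.416, a4=0.846, a5=4.944, a0=14.836; τ=−ln(0.6902)/14.836=0.025 → t=0.255; u2·a0=0.7469·14.836=11.081; a1+…+a4=9.892 < 11.081 ≤ a1+…+a5=14.836 → R5 fires; C=3 M=1 B=14 G=8 P=6
Draw 10: a1=2.886, a2=1.308, a3=3.312, a4=0.846, a5=3.708, a0=12.060; τ=−ln(0.6890)/12.060=0.031 → t=0.286; u2·a0=0.8128·12.060=9.802; a1+…+a4=8.352 < 9.802 ≤ a1+…+a5=12.060 → R5 fires; C=2 M=1 B=15 G=8 P=6
Draw 11: a1=2.886, a2=0.872, a3=2.208, a4=0.846, a5=2.472, a0=9.284; τ=−ln(0.3000)/9.284=0.130 → t=0.416; u2·a0=0.9173·9.284=8.516; a1+…+a4=6.812 < 8.516 ≤ a1+…+a5=9.284 → R5 fires; C=1 M=1 B=16 G=8 P=6
Draw 12: a1=2.886, a2=0.436, a3=1.104, a4=0.846, a5=1.236, a0=6.508; τ=−ln(0.5478)/6.508=0.092 → t=0.508; u2·a0=0.6952·6.508=4.524; a1+…+a3=4.426 < 4.524 ≤ a1+…+a4=5.272 → R4 fires; C=2 M=1 B=16 G=8 P=5
Draw 13: a1=2.405, a2=0.872, a3=2.208, a4=0.705, a5=2.060, a0=8.250; τ=−ln(0.1699)/8.250=0.215 → t=0.723; u2·a0=0.4000·8.250=3.300; a1+a2=3.277 < 3.300 ≤ a1+…+a3=5.485 → R3 fires; C=1 M=1 B=18 G=7 P=5
Draw 14: a1=2.405, a2=0.436, a3=0.966, a4=0.705, a5=1.030, a0=5.542; τ=−ln(0.9900)/5.542=0.002 → t=0.725; u2·a0=0.4836·5.542=2.680; a1=2.405 < 2.680 ≤ a1+a2=2.841 → R2 fires; C=0 M=0 B=18 G=7 P=6
Draw 15: a1=0.000, a2=0.000, a3=0.000, a4=0.846, a5=0.000, a0=0.846; τ=−ln(0.8574)/0.846=0.182 → t=0.907 > T=0.82: stop.
Read off M at T=0.82: 0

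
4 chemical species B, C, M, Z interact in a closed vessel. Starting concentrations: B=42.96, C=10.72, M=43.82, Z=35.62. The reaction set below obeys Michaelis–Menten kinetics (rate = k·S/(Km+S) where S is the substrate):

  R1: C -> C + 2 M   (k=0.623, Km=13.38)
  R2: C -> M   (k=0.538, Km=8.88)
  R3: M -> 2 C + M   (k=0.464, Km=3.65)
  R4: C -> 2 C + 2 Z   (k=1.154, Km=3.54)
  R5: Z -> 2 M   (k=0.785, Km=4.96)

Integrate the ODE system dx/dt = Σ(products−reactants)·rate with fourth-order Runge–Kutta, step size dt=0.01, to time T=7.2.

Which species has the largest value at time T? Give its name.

RK4 with dt=0.01: 720 steps to T=7.2. Trajectory (selected grid times):
t=0.00: B=42.96 C=10.72 M=43.82 Z=35.62
t=0.80: B=42.96 C=11.87 M=45.62 Z=36.47
t=1.60: B=42.96 C=13.02 M=47.46 Z=37.36
t=2.40: B=42.96 C=14.19 M=49.33 Z=38.27
t=3.20: B=42.96 C=15.35 M=51.24 Z=39.20
t=4.00: B=42.96 C=16.53 M=53.17 Z=40.15
t=4.80: B=42.96 C=17.70 M=55.13 Z=41.12
t=5.60: B=42.96 C=18.89 M=57.12 Z=42.11
t=6.40: B=42.96 C=20.07 M=59.13 Z=43.11
t=7.20: B=42.96 C=21.26 M=61.17 Z=44.12
At T=7.2: B=42.96 C=21.26 M=61.17 Z=44.12; the largest is M.

Dominant species at T: M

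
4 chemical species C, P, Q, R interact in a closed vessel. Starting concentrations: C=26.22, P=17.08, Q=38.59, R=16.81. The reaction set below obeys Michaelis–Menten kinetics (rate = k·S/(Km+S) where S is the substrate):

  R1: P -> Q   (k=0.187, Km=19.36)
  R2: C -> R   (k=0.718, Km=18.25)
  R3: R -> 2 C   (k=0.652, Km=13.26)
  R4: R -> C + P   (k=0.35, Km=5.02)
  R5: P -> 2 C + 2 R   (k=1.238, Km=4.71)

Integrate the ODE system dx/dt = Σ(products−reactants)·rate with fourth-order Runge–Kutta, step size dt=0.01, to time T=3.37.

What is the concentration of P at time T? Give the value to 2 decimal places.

P at T = 14.52

RK4 with dt=0.01: 337 steps to T=3.37. Trajectory (selected grid times):
t=0.00: C=26.22 P=17.08 Q=38.59 R=16.81
t=0.37: C=27.15 P=16.79 Q=38.62 R=17.45
t=0.75: C=28.11 P=16.49 Q=38.66 R=18.10
t=1.12: C=29.04 P=16.21 Q=38.69 R=18.73
t=1.50: C=30.00 P=15.92 Q=38.72 R=19.38
t=1.87: C=30.93 P=15.64 Q=38.75 R=20.00
t=2.25: C=31.88 P=15.35 Q=38.78 R=20.64
t=2.62: C=32.81 P=15.08 Q=38.81 R=21.26
t=3.00: C=33.77 P=14.79 Q=38.84 R=21.89
t=3.37: C=34.69 P=14.52 Q=38.87 R=22.50
Read off P at T=3.37: 14.52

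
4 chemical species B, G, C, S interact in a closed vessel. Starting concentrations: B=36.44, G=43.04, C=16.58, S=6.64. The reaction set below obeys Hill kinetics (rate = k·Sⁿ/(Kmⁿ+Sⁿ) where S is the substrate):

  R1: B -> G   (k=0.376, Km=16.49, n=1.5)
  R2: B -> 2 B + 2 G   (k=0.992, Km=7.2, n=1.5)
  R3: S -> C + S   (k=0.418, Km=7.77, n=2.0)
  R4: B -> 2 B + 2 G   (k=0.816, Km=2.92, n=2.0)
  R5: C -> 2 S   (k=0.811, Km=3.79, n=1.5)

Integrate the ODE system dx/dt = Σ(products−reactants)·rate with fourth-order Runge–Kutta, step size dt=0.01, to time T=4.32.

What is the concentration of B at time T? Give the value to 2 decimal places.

RK4 with dt=0.01: 432 steps to T=4.32. Trajectory (selected grid times):
t=0.00: B=36.44 G=43.04 C=16.58 S=6.64
t=0.48: B=37.13 G=44.83 C=16.32 S=7.34
t=0.96: B=37.82 G=46.63 C=16.07 S=8.04
t=1.44: B=38.51 G=48.43 C=15.83 S=8.74
t=1.92: B=39.20 G=50.23 C=15.60 S=9.43
t=2.40: B=39.88 G=52.04 C=15.37 S=10.13
t=2.88: B=40.57 G=53.84 C=15.15 S=10.82
t=3.36: B=41.26 G=55.65 C=14.94 S=11.51
t=3.84: B=41.95 G=57.47 C=14.74 S=12.20
t=4.32: B=42.64 G=59.28 C=14.54 S=12.89
Read off B at T=4.32: 42.64

B at T = 42.64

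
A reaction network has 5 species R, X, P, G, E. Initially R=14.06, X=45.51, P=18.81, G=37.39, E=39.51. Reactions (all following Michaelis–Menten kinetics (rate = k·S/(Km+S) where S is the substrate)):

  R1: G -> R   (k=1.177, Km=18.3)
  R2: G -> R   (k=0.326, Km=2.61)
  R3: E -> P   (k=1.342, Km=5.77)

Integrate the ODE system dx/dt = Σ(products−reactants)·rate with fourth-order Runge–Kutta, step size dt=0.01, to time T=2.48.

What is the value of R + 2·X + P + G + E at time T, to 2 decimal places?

Check how each reaction changes W = R + 2·X + P + G + E (weight of products minus weight of reactants):
R1: G -> R: (1·1) − (1·1) = 1 − 1 = 0
R2: G -> R: (1·1) − (1·1) = 1 − 1 = 0
R3: E -> P: (1·1) − (1·1) = 1 − 1 = 0
Every reaction leaves W unchanged, so W is conserved and no simulation is needed: W(T) = W(0) = 14.06 + 2·45.51 + 18.81 + 37.39 + 39.51 = 200.79

Value at T = 200.79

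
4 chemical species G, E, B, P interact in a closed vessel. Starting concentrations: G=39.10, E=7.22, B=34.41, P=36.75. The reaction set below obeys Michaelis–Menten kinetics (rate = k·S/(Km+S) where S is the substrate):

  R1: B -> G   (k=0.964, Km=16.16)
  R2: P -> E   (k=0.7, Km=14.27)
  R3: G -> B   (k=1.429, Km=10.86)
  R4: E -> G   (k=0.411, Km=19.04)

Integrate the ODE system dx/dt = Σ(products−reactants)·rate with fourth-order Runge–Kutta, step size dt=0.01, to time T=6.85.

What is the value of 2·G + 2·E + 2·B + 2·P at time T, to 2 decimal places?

Check how each reaction changes W = 2·G + 2·E + 2·B + 2·P (weight of products minus weight of reactants):
R1: B -> G: (2·1) − (2·1) = 2 − 2 = 0
R2: P -> E: (2·1) − (2·1) = 2 − 2 = 0
R3: G -> B: (2·1) − (2·1) = 2 − 2 = 0
R4: E -> G: (2·1) − (2·1) = 2 − 2 = 0
Every reaction leaves W unchanged, so W is conserved and no simulation is needed: W(T) = W(0) = 2·39.10 + 2·7.22 + 2·34.41 + 2·36.75 = 234.96

Value at T = 234.96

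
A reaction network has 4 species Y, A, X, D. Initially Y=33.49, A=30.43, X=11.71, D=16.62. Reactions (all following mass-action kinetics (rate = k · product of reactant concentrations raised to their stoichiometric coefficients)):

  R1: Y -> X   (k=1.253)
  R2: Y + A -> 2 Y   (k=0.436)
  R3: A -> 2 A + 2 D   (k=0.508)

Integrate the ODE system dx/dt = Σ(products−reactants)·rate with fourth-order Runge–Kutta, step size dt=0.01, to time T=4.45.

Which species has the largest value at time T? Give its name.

RK4 with dt=0.01: 445 steps to T=4.45. Trajectory (selected grid times):
t=0.00: Y=33.49 A=30.43 X=11.71 D=16.62
t=0.49: Y=36.20 A=0.00 X=40.24 D=18.23
t=0.99: Y=19.35 A=0.00 X=57.09 D=18.23
t=1.48: Y=10.47 A=0.00 X=65.97 D=18.23
t=1.98: Y=5.60 A=0.00 X=70.84 D=18.23
t=2.47: Y=3.03 A=0.00 X=73.41 D=18.23
t=2.97: Y=1.62 A=0.00 X=74.82 D=18.23
t=3.46: Y=0.88 A=0.00 X=75.56 D=18.23
t=3.96: Y=0.47 A=0.00 X=75.97 D=18.23
t=4.45: Y=0.25 A=0.00 X=76.18 D=18.23
At T=4.45: Y=0.25 A=0.00 X=76.18 D=18.23; the largest is X.

Dominant species at T: X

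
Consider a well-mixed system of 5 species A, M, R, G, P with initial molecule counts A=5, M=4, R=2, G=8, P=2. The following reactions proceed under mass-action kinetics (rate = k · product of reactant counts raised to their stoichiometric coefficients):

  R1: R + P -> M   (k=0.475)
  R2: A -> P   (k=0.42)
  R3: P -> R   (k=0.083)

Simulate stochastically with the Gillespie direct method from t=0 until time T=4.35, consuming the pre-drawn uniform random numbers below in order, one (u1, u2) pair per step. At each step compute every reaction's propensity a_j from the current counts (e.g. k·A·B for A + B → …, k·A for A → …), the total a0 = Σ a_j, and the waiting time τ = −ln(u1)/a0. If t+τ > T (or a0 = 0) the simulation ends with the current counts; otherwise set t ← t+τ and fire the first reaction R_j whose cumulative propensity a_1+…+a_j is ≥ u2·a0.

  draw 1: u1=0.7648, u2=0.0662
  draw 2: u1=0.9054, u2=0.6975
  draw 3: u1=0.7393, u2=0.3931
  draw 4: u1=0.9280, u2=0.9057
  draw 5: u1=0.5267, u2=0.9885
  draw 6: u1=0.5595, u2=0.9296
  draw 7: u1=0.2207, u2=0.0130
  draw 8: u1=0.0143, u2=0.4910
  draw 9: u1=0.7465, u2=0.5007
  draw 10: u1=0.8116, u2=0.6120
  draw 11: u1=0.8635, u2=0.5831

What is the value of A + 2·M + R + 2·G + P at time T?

Value at T = 33

Check how each reaction changes W = A + 2·M + R + 2·G + P (weight of products minus weight of reactants):
R1: R + P -> M: (2·1) − (1·1 + 1·1) = 2 − 2 = 0
R2: A -> P: (1·1) − (1·1) = 1 − 1 = 0
R3: P -> R: (1·1) − (1·1) = 1 − 1 = 0
Every reaction leaves W unchanged, so W is conserved and no simulation is needed: W(T) = W(0) = 5 + 2·4 + 2 + 2·8 + 2 = 33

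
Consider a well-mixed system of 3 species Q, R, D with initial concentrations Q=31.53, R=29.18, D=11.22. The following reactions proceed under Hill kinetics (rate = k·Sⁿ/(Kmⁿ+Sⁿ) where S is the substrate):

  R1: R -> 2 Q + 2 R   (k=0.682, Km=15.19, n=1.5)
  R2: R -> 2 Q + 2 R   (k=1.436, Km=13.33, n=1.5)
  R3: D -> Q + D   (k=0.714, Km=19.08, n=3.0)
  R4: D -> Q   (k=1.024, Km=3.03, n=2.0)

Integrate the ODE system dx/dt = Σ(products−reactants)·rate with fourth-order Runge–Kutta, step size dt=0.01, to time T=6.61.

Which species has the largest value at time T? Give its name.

Dominant species at T: Q

RK4 with dt=0.01: 661 steps to T=6.61. Trajectory (selected grid times):
t=0.00: Q=31.53 R=29.18 D=11.22
t=0.73: Q=34.65 R=30.35 D=10.53
t=1.47: Q=37.82 R=31.56 D=9.83
t=2.20: Q=40.96 R=32.76 D=9.15
t=2.94: Q=44.16 R=33.99 D=8.47
t=3.67: Q=47.32 R=35.22 D=7.82
t=4.41: Q=50.52 R=36.49 D=7.17
t=5.14: Q=53.68 R=37.74 D=6.54
t=5.88: Q=56.89 R=39.03 D=5.93
t=6.61: Q=60.04 R=40.31 D=5.35
At T=6.61: Q=60.04 R=40.31 D=5.35; the largest is Q.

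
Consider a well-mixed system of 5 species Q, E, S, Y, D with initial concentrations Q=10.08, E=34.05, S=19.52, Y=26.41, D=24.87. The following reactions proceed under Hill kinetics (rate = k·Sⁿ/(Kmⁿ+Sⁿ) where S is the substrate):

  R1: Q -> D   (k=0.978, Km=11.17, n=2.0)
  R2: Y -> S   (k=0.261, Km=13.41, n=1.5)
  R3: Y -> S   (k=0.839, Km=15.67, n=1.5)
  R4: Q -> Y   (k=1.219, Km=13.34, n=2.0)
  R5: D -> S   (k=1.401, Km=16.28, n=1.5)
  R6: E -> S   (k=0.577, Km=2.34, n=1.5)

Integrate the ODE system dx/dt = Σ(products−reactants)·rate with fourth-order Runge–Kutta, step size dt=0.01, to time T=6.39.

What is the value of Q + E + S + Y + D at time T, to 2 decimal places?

Check how each reaction changes W = Q + E + S + Y + D (weight of products minus weight of reactants):
R1: Q -> D: (1·1) − (1·1) = 1 − 1 = 0
R2: Y -> S: (1·1) − (1·1) = 1 − 1 = 0
R3: Y -> S: (1·1) − (1·1) = 1 − 1 = 0
R4: Q -> Y: (1·1) − (1·1) = 1 − 1 = 0
R5: D -> S: (1·1) − (1·1) = 1 − 1 = 0
R6: E -> S: (1·1) − (1·1) = 1 − 1 = 0
Every reaction leaves W unchanged, so W is conserved and no simulation is needed: W(T) = W(0) = 10.08 + 34.05 + 19.52 + 26.41 + 24.87 = 114.93

Value at T = 114.93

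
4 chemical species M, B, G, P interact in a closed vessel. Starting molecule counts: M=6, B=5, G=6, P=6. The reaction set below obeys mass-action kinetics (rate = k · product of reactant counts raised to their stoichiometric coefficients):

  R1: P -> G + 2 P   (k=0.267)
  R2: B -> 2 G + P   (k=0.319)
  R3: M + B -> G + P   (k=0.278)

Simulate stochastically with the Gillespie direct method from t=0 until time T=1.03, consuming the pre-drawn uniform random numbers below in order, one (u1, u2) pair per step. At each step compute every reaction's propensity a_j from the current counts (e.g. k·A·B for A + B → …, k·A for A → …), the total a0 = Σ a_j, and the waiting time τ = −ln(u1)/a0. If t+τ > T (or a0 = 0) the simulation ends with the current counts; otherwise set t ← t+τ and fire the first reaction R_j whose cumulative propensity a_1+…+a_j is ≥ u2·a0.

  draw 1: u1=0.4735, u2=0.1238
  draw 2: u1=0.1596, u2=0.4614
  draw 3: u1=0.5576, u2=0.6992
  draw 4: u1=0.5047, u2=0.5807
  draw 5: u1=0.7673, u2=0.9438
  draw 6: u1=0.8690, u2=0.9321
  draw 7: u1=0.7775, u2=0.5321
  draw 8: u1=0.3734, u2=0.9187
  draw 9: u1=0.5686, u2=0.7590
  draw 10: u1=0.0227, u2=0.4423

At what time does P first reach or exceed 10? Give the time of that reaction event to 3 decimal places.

t=0.000: M=6 B=5 G=6 P=6
Draw 1: a1=1.602, a2=1.595, a3=8.340, a0=11.537; τ=−ln(0.4735)/11.537=0.065 → t=0.065; u2·a0=0.1238·11.537=1.428 ≤ a1=1.602 → R1 fires; M=6 B=5 G=7 P=7
Draw 2: a1=1.869, a2=1.595, a3=8.340, a0=11.804; τ=−ln(0.1596)/11.804=0.155 → t=0.220; u2·a0=0.4614·11.804=5.446; a1+a2=3.464 < 5.446 ≤ a1+…+a3=11.804 → R3 fires; M=5 B=4 G=8 P=8
Draw 3: a1=2.136, a2=1.276, a3=5.560, a0=8.972; τ=−ln(0.5576)/8.972=0.065 → t=0.285; u2·a0=0.6992·8.972=6.273; a1+a2=3.412 < 6.273 ≤ a1+…+a3=8.972 → R3 fires; M=4 B=3 G=9 P=9
Draw 4: a1=2.403, a2=0.957, a3=3.336, a0=6.696; τ=−ln(0.5047)/6.696=0.102 → t=0.387; u2·a0=0.5807·6.696=3.888; a1+a2=3.360 < 3.888 ≤ a1+…+a3=6.696 → R3 fires; M=3 B=2 G=10 P=10
Draw 5: a1=2.670, a2=0.638, a3=1.668, a0=4.976; τ=−ln(0.7673)/4.976=0.053 → t=0.441; u2·a0=0.9438·4.976=4.696; a1+a2=3.308 < 4.696 ≤ a1+…+a3=4.976 → R3 fires; M=2 B=1 G=11 P=11
Draw 6: a1=2.937, a2=0.319, a3=0.556, a0=3.812; τ=−ln(0.8690)/3.812=0.037 → t=0.478; u2·a0=0.9321·3.812=3.553; a1+a2=3.256 < 3.553 ≤ a1+…+a3=3.812 → R3 fires; M=1 B=0 G=12 P=12
Draw 7: a1=3.204, a2=0.000, a3=0.000, a0=3.204; τ=−ln(0.7775)/3.204=0.079 → t=0.556; u2·a0=0.5321·3.204=1.705 ≤ a1=3.204 → R1 fires; M=1 B=0 G=13 P=13
Draw 8: a1=3.471, a2=0.000, a3=0.000, a0=3.471; τ=−ln(0.3734)/3.471=0.284 → t=0.840; u2·a0=0.9187·3.471=3.189 ≤ a1=3.471 → R1 fires; M=1 B=0 G=14 P=14
Draw 9: a1=3.738, a2=0.000, a3=0.000, a0=3.738; τ=−ln(0.5686)/3.738=0.151 → t=0.991; u2·a0=0.7590·3.738=2.837 ≤ a1=3.738 → R1 fires; M=1 B=0 G=15 P=15
Draw 10: a1=4.005, a2=0.000, a3=0.000, a0=4.005; τ=−ln(0.0227)/4.005=0.945 → t=1.936 > T=1.03: stop.
P first becomes ≥ 10 when it reaches 10 at the event at t=0.387.

Threshold first reached at t = 0.387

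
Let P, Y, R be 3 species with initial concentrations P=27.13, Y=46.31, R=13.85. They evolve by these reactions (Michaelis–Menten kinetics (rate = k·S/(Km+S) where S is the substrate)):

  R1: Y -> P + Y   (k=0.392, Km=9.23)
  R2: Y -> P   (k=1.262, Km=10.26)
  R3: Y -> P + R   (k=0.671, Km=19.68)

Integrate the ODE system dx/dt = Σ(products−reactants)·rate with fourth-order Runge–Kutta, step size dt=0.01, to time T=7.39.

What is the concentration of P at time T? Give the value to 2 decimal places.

RK4 with dt=0.01: 739 steps to T=7.39. Trajectory (selected grid times):
t=0.00: P=27.13 Y=46.31 R=13.85
t=0.82: P=28.63 Y=45.08 R=14.23
t=1.64: P=30.12 Y=43.86 R=14.62
t=2.46: P=31.59 Y=42.64 R=14.99
t=3.28: P=33.07 Y=41.44 R=15.37
t=4.11: P=34.54 Y=40.22 R=15.74
t=4.93: P=35.99 Y=39.03 R=16.11
t=5.75: P=37.43 Y=37.85 R=16.48
t=6.57: P=38.86 Y=36.68 R=16.84
t=7.39: P=40.28 Y=35.52 R=17.19
Read off P at T=7.39: 40.28

P at T = 40.28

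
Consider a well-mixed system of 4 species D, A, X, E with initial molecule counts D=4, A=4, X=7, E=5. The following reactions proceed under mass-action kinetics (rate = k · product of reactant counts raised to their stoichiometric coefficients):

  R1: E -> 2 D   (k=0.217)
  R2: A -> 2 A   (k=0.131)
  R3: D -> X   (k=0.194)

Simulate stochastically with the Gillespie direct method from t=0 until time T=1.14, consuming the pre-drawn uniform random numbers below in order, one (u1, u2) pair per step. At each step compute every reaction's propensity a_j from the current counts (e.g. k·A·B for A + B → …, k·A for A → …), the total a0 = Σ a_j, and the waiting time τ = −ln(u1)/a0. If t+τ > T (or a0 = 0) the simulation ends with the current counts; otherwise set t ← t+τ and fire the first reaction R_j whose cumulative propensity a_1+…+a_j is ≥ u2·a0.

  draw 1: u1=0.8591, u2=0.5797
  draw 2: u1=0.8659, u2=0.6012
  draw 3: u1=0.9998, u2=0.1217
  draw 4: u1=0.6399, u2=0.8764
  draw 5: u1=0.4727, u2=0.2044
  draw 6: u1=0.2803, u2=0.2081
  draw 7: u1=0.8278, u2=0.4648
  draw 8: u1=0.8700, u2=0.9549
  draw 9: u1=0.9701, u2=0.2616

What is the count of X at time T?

X at T = 10

t=0.000: D=4 A=4 X=7 E=5
Draw 1: a1=1.085, a2=0.524, a3=0.776, a0=2.385; τ=−ln(0.8591)/2.385=0.064 → t=0.064; u2·a0=0.5797·2.385=1.383; a1=1.085 < 1.383 ≤ a1+a2=1.609 → R2 fires; D=4 A=5 X=7 E=5
Draw 2: a1=1.085, a2=0.655, a3=0.776, a0=2.516; τ=−ln(0.8659)/2.516=0.057 → t=0.121; u2·a0=0.6012·2.516=1.513; a1=1.085 < 1.513 ≤ a1+a2=1.740 → R2 fires; D=4 A=6 X=7 E=5
Draw 3: a1=1.085, a2=0.786, a3=0.776, a0=2.647; τ=−ln(0.9998)/2.647=0.000 → t=0.121; u2·a0=0.1217·2.647=0.322 ≤ a1=1.085 → R1 fires; D=6 A=6 X=7 E=4
Draw 4: a1=0.868, a2=0.786, a3=1.164, a0=2.818; τ=−ln(0.6399)/2.818=0.158 → t=0.279; u2·a0=0.8764·2.818=2.470; a1+a2=1.654 < 2.470 ≤ a1+…+a3=2.818 → R3 fires; D=5 A=6 X=8 E=4
Draw 5: a1=0.868, a2=0.786, a3=0.970, a0=2.624; τ=−ln(0.4727)/2.624=0.286 → t=0.565; u2·a0=0.2044·2.624=0.536 ≤ a1=0.868 → R1 fires; D=7 A=6 X=8 E=3
Draw 6: a1=0.651, a2=0.786, a3=1.358, a0=2.795; τ=−ln(0.2803)/2.795=0.455 → t=1.020; u2·a0=0.2081·2.795=0.582 ≤ a1=0.651 → R1 fires; D=9 A=6 X=8 E=2
Draw 7: a1=0.434, a2=0.786, a3=1.746, a0=2.966; τ=−ln(0.8278)/2.966=0.064 → t=1.084; u2·a0=0.4648·2.966=1.379; a1+a2=1.220 < 1.379 ≤ a1+…+a3=2.966 → R3 fires; D=8 A=6 X=9 E=2
Draw 8: a1=0.434, a2=0.786, a3=1.552, a0=2.772; τ=−ln(0.8700)/2.772=0.050 → t=1.134; u2·a0=0.9549·2.772=2.647; a1+a2=1.220 < 2.647 ≤ a1+…+a3=2.772 → R3 fires; D=7 A=6 X=10 E=2
Draw 9: a1=0.434, a2=0.786, a3=1.358, a0=2.578; τ=−ln(0.9701)/2.578=0.012 → t=1.146 > T=1.14: stop.
Read off X at T=1.14: 10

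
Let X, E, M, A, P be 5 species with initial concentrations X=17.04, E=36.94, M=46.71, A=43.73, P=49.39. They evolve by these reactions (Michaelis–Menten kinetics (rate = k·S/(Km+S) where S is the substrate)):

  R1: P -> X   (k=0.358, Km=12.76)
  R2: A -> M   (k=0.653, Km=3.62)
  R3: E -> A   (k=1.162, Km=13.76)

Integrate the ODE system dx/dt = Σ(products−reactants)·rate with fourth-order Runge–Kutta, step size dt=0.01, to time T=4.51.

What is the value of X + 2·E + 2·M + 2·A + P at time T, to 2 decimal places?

Check how each reaction changes W = X + 2·E + 2·M + 2·A + P (weight of products minus weight of reactants):
R1: P -> X: (1·1) − (1·1) = 1 − 1 = 0
R2: A -> M: (2·1) − (2·1) = 2 − 2 = 0
R3: E -> A: (2·1) − (2·1) = 2 − 2 = 0
Every reaction leaves W unchanged, so W is conserved and no simulation is needed: W(T) = W(0) = 17.04 + 2·36.94 + 2·46.71 + 2·43.73 + 49.39 = 321.19

Value at T = 321.19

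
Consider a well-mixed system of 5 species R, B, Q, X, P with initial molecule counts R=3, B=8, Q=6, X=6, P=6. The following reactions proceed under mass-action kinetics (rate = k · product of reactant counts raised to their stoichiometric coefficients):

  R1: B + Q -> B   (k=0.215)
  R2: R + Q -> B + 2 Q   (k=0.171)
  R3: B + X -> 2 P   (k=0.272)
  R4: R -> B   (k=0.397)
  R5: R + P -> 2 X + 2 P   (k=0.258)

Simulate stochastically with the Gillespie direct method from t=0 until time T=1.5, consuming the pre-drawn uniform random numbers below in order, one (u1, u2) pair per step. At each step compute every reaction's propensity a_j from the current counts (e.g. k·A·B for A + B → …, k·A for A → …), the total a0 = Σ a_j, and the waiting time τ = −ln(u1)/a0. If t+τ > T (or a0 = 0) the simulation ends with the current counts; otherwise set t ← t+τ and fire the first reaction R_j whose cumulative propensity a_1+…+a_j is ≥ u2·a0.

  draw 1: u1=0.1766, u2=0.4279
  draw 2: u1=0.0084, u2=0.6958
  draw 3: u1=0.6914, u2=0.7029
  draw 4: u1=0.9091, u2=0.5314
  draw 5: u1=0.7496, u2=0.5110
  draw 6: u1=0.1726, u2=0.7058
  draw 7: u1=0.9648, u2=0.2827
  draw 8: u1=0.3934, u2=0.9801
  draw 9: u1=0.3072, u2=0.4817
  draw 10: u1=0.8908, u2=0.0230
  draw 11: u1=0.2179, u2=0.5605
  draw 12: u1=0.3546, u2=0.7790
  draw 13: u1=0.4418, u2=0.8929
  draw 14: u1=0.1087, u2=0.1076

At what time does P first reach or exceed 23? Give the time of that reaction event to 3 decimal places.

t=0.000: R=3 B=8 Q=6 X=6 P=6
Draw 1: a1=10.320, a2=3.078, a3=13.056, a4=1.191, a5=4.644, a0=32.289; τ=−ln(0.1766)/32.289=0.054 → t=0.054; u2·a0=0.4279·32.289=13.816; a1+a2=13.398 < 13.816 ≤ a1+…+a3=26.454 → R3 fires; R=3 B=7 Q=6 X=5 P=8
Draw 2: a1=9.030, a2=3.078, a3=9.520, a4=1.191, a5=6.192, a0=29.011; τ=−ln(0.0084)/29.011=0.165 → t=0.218; u2·a0=0.6958·29.011=20.186; a1+a2=12.108 < 20.186 ≤ a1+…+a3=21.628 → R3 fires; R=3 B=6 Q=6 X=4 P=10
Draw 3: a1=7.740, a2=3.078, a3=6.528, a4=1.191, a5=7.740, a0=26.277; τ=−ln(0.6914)/26.277=0.014 → t=0.232; u2·a0=0.7029·26.277=18.470; a1+…+a3=17.346 < 18.470 ≤ a1+…+a4=18.537 → R4 fires; R=2 B=7 Q=6 X=4 P=10
Draw 4: a1=9.030, a2=2.052, a3=7.616, a4=0.794, a5=5.160, a0=24.652; τ=−ln(0.9091)/24.652=0.004 → t=0.236; u2·a0=0.5314·24.652=13.100; a1+a2=11.082 < 13.100 ≤ a1+…+a3=18.698 → R3 fires; R=2 B=6 Q=6 X=3 P=12
Draw 5: a1=7.740, a2=2.052, a3=4.896, a4=0.794, a5=6.192, a0=21.674; τ=−ln(0.7496)/21.674=0.013 → t=0.250; u2·a0=0.5110·21.674=11.075; a1+a2=9.792 < 11.075 ≤ a1+…+a3=14.688 → R3 fires; R=2 B=5 Q=6 X=2 P=14
Draw 6: a1=6.450, a2=2.052, a3=2.720, a4=0.794, a5=7.224, a0=19.240; τ=−ln(0.1726)/19.240=0.091 → t=0.341; u2·a0=0.7058·19.240=13.580; a1+…+a4=12.016 < 13.580 ≤ a1+…+a5=19.240 → R5 fires; R=1 B=5 Q=6 X=4 P=15
Draw 7: a1=6.450, a2=1.026, a3=5.440, a4=0.397, a5=3.870, a0=17.183; τ=−ln(0.9648)/17.183=0.002 → t=0.343; u2·a0=0.2827·17.183=4.858 ≤ a1=6.450 → R1 fires; R=1 B=5 Q=5 X=4 P=15
Draw 8: a1=5.375, a2=0.855, a3=5.440, a4=0.397, a5=3.870, a0=15.937; τ=−ln(0.3934)/15.937=0.059 → t=0.402; u2·a0=0.9801·15.937=15.620; a1+…+a4=12.067 < 15.620 ≤ a1+…+a5=15.937 → R5 fires; R=0 B=5 Q=5 X=6 P=16
Draw 9: a1=5.375, a2=0.000, a3=8.160, a4=0.000, a5=0.000, a0=13.535; τ=−ln(0.3072)/13.535=0.087 → t=0.489; u2·a0=0.4817·13.535=6.520; a1+a2=5.375 < 6.520 ≤ a1+…+a3=13.535 → R3 fires; R=0 B=4 Q=5 X=5 P=18
Draw 10: a1=4.300, a2=0.000, a3=5.440, a4=0.000, a5=0.000, a0=9.740; τ=−ln(0.8908)/9.740=0.012 → t=0.501; u2·a0=0.0230·9.740=0.224 ≤ a1=4.300 → R1 fires; R=0 B=4 Q=4 X=5 P=18
Draw 11: a1=3.440, a2=0.000, a3=5.440, a4=0.000, a5=0.000, a0=8.880; τ=−ln(0.2179)/8.880=0.172 → t=0.672; u2·a0=0.5605·8.880=4.977; a1+a2=3.440 < 4.977 ≤ a1+…+a3=8.880 → R3 fires; R=0 B=3 Q=4 X=4 P=20
Draw 12: a1=2.580, a2=0.000, a3=3.264, a4=0.000, a5=0.000, a0=5.844; τ=−ln(0.3546)/5.844=0.177 → t=0.850; u2·a0=0.7790·5.844=4.552; a1+a2=2.580 < 4.552 ≤ a1+…+a3=5.844 → R3 fires; R=0 B=2 Q=4 X=3 P=22
Draw 13: a1=1.720, a2=0.000, a3=1.632, a4=0.000, a5=0.000, a0=3.352; τ=−ln(0.4418)/3.352=0.244 → t=1.093; u2·a0=0.8929·3.352=2.993; a1+a2=1.720 < 2.993 ≤ a1+…+a3=3.352 → R3 fires; R=0 B=1 Q=4 X=2 P=24
Draw 14: a1=0.860, a2=0.000, a3=0.544, a4=0.000, a5=0.000, a0=1.404; τ=−ln(0.1087)/1.404=1.581 → t=2.674 > T=1.5: stop.
P first becomes ≥ 23 when it reaches 24 at the event at t=1.093.

Threshold first reached at t = 1.093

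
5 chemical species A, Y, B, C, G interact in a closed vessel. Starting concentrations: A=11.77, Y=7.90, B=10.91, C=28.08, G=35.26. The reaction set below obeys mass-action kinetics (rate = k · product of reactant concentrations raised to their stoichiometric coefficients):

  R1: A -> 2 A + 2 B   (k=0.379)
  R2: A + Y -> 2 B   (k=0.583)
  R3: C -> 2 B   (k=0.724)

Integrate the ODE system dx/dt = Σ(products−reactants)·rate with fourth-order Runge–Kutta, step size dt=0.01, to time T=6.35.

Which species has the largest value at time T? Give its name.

Dominant species at T: B

RK4 with dt=0.01: 635 steps to T=6.35. Trajectory (selected grid times):
t=0.00: A=11.77 Y=7.90 B=10.91 C=28.08 G=35.26
t=0.71: A=6.20 Y=0.42 B=52.28 C=16.79 G=35.26
t=1.41: A=7.61 Y=0.03 B=70.02 C=10.12 G=35.26
t=2.12: A=9.93 Y=0.00 B=82.90 C=6.05 G=35.26
t=2.82: A=12.95 Y=0.00 B=93.74 C=3.65 G=35.26
t=3.53: A=16.95 Y=0.00 B=104.67 C=2.18 G=35.26
t=4.23: A=22.10 Y=0.00 B=116.71 C=1.31 G=35.26
t=4.94: A=28.93 Y=0.00 B=131.41 C=0.79 G=35.26
t=5.64: A=37.72 Y=0.00 B=149.61 C=0.47 G=35.26
t=6.35: A=49.36 Y=0.00 B=173.28 C=0.28 G=35.26
At T=6.35: A=49.36 Y=0.00 B=173.28 C=0.28 G=35.26; the largest is B.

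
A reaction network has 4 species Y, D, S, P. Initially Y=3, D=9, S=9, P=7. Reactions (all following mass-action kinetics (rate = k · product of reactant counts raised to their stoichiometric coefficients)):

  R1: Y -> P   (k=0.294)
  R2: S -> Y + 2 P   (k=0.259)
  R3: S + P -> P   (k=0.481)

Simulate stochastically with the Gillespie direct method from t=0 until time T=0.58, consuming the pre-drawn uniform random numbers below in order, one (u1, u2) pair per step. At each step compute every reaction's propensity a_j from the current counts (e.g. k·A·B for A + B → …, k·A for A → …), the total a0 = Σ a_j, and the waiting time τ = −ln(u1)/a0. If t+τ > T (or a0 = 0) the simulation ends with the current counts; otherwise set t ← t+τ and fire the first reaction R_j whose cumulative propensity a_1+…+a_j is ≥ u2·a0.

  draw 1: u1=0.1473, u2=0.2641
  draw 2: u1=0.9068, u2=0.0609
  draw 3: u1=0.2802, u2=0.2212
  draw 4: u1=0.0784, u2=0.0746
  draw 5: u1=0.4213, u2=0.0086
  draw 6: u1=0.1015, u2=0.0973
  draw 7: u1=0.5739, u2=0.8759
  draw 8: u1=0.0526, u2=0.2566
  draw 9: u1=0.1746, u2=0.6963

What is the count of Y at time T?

Y at T = 4

t=0.000: Y=3 D=9 S=9 P=7
Draw 1: a1=0.882, a2=2.331, a3=30.303, a0=33.516; τ=−ln(0.1473)/33.516=0.057 → t=0.057; u2·a0=0.2641·33.516=8.852; a1+a2=3.213 < 8.852 ≤ a1+…+a3=33.516 → R3 fires; Y=3 D=9 S=8 P=7
Draw 2: a1=0.882, a2=2.072, a3=26.936, a0=29.890; τ=−ln(0.9068)/29.890=0.003 → t=0.060; u2·a0=0.0609·29.890=1.820; a1=0.882 < 1.820 ≤ a1+a2=2.954 → R2 fires; Y=4 D=9 S=7 P=9
Draw 3: a1=1.176, a2=1.813, a3=30.303, a0=33.292; τ=−ln(0.2802)/33.292=0.038 → t=0.099; u2·a0=0.2212·33.292=7.364; a1+a2=2.989 < 7.364 ≤ a1+…+a3=33.292 → R3 fires; Y=4 D=9 S=6 P=9
Draw 4: a1=1.176, a2=1.554, a3=25.974, a0=28.704; τ=−ln(0.0784)/28.704=0.089 → t=0.187; u2·a0=0.0746·28.704=2.141; a1=1.176 < 2.141 ≤ a1+a2=2.730 → R2 fires; Y=5 D=9 S=5 P=11
Draw 5: a1=1.470, a2=1.295, a3=26.455, a0=29.220; τ=−ln(0.4213)/29.220=0.030 → t=0.217; u2·a0=0.0086·29.220=0.251 ≤ a1=1.470 → R1 fires; Y=4 D=9 S=5 P=12
Draw 6: a1=1.176, a2=1.295, a3=28.860, a0=31.331; τ=−ln(0.1015)/31.331=0.073 → t=0.290; u2·a0=0.0973·31.331=3.049; a1+a2=2.471 < 3.049 ≤ a1+…+a3=31.331 → R3 fires; Y=4 D=9 S=4 P=12
Draw 7: a1=1.176, a2=1.036, a3=23.088, a0=25.300; τ=−ln(0.5739)/25.300=0.022 → t=0.312; u2·a0=0.8759·25.300=22.160; a1+a2=2.212 < 22.160 ≤ a1+…+a3=25.300 → R3 fires; Y=4 D=9 S=3 P=12
Draw 8: a1=1.176, a2=0.777, a3=17.316, a0=19.269; τ=−ln(0.0526)/19.269=0.153 → t=0.465; u2·a0=0.2566·19.269=4.944; a1+a2=1.953 < 4.944 ≤ a1+…+a3=19.269 → R3 fires; Y=4 D=9 S=2 P=12
Draw 9: a1=1.176, a2=0.518, a3=11.544, a0=13.238; τ=−ln(0.1746)/13.238=0.132 → t=0.597 > T=0.58: stop.
Read off Y at T=0.58: 4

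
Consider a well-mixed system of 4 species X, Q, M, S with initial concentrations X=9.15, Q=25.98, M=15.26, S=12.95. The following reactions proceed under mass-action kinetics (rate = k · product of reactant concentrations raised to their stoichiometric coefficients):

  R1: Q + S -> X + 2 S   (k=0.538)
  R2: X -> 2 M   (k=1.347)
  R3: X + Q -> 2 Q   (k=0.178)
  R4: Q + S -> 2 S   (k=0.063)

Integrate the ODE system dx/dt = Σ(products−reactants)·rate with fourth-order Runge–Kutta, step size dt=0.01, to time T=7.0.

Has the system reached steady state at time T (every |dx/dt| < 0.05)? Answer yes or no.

Steady state at T: yes

RK4 with dt=0.01: 700 steps to T=7.0. Trajectory (selected grid times):
t=0.00: X=9.15 Q=25.98 M=15.26 S=12.95
t=0.78: X=12.03 Q=0.00 M=54.71 S=45.13
t=1.56: X=4.21 Q=0.00 M=70.36 S=45.13
t=2.33: X=1.49 Q=0.00 M=75.79 S=45.13
t=3.11: X=0.52 Q=0.00 M=77.73 S=45.13
t=3.89: X=0.18 Q=0.00 M=78.41 S=45.13
t=4.67: X=0.06 Q=0.00 M=78.65 S=45.13
t=5.44: X=0.02 Q=0.00 M=78.73 S=45.13
t=6.22: X=0.01 Q=0.00 M=78.76 S=45.13
t=7.00: X=0.00 Q=0.00 M=78.77 S=45.13
Rates at T: R1=0.0000, R2=0.0037, R3=0.0000, R4=0.0000
dx/dt at T (Σ net stoichiometry × rate): X=-0.0037, Q=-0.0000, M=+0.0074, S=+0.0000
Largest |dx/dt| is |+0.0074| (M) < 0.05 → steady.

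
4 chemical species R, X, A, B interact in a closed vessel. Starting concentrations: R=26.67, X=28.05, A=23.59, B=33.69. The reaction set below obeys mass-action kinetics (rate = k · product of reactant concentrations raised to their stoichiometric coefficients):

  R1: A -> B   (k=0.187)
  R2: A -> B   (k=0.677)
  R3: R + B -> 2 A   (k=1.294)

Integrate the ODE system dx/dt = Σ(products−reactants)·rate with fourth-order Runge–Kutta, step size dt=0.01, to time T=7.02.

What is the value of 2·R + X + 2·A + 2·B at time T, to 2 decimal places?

Value at T = 195.95

Check how each reaction changes W = 2·R + X + 2·A + 2·B (weight of products minus weight of reactants):
R1: A -> B: (2·1) − (2·1) = 2 − 2 = 0
R2: A -> B: (2·1) − (2·1) = 2 − 2 = 0
R3: R + B -> 2 A: (2·2) − (2·1 + 2·1) = 4 − 4 = 0
Every reaction leaves W unchanged, so W is conserved and no simulation is needed: W(T) = W(0) = 2·26.67 + 28.05 + 2·23.59 + 2·33.69 = 195.95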